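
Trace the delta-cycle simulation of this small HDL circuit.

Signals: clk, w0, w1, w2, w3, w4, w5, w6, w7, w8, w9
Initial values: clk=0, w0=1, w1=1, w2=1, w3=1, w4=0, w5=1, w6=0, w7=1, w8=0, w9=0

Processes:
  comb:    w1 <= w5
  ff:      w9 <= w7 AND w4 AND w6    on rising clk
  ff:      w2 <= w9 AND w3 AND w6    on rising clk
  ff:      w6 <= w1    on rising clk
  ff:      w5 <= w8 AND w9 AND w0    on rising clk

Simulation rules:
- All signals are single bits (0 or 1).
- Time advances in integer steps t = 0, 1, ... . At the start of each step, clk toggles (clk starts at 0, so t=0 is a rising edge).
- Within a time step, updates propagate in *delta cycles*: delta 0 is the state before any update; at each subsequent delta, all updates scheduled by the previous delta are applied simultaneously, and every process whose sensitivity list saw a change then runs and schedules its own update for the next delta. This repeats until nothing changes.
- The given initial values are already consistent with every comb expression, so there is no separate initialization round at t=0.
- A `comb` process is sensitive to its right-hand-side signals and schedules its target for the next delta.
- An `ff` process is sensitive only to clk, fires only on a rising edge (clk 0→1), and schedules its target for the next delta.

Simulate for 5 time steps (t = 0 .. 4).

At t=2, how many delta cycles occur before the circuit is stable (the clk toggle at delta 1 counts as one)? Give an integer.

2

t=0 Δ0: w9=0 w1=1 w2=1 w6=0 w5=1 w3=1 w4=0 clk=0 w0=1 w7=1 w8=0
  Δ1: clk:0→1
  Δ2: w2:1→0, w6:0→1, w5:1→0
  Δ3: w1:1→0
  (3Δ to stable)
t=1 Δ0: w9=0 w1=0 w2=0 w6=1 w5=0 w3=1 w4=0 clk=1 w0=1 w7=1 w8=0
  Δ1: clk:1→0
  (1Δ to stable)
t=2 Δ0: w9=0 w1=0 w2=0 w6=1 w5=0 w3=1 w4=0 clk=0 w0=1 w7=1 w8=0
  Δ1: clk:0→1
  Δ2: w6:1→0
  (2Δ to stable)
t=3 Δ0: w9=0 w1=0 w2=0 w6=0 w5=0 w3=1 w4=0 clk=1 w0=1 w7=1 w8=0
  Δ1: clk:1→0
  (1Δ to stable)
t=4 Δ0: w9=0 w1=0 w2=0 w6=0 w5=0 w3=1 w4=0 clk=0 w0=1 w7=1 w8=0
  Δ1: clk:0→1
  (1Δ to stable)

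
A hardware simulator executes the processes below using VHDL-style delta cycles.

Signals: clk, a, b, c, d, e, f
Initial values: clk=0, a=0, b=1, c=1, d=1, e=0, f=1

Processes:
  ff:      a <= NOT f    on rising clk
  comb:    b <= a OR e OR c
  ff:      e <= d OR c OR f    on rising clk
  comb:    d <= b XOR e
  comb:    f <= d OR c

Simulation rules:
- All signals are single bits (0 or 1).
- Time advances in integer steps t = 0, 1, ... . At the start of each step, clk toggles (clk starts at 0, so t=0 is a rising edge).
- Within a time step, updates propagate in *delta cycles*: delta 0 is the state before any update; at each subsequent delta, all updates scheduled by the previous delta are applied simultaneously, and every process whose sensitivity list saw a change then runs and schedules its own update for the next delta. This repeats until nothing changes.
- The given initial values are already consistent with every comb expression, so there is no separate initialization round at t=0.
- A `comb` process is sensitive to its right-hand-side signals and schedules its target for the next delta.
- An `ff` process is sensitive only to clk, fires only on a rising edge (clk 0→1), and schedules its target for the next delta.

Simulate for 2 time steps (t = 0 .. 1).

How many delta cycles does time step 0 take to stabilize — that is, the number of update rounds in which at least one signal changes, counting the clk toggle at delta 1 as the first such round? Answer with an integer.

[bits: e,clk,a,d,b,c,f]
t=0: Δ0=0001111 Δ1=0101111 Δ2=1101111 Δ3=1100111 | 3Δ
t=1: Δ0=1100111 Δ1=1000111 | 1Δ

3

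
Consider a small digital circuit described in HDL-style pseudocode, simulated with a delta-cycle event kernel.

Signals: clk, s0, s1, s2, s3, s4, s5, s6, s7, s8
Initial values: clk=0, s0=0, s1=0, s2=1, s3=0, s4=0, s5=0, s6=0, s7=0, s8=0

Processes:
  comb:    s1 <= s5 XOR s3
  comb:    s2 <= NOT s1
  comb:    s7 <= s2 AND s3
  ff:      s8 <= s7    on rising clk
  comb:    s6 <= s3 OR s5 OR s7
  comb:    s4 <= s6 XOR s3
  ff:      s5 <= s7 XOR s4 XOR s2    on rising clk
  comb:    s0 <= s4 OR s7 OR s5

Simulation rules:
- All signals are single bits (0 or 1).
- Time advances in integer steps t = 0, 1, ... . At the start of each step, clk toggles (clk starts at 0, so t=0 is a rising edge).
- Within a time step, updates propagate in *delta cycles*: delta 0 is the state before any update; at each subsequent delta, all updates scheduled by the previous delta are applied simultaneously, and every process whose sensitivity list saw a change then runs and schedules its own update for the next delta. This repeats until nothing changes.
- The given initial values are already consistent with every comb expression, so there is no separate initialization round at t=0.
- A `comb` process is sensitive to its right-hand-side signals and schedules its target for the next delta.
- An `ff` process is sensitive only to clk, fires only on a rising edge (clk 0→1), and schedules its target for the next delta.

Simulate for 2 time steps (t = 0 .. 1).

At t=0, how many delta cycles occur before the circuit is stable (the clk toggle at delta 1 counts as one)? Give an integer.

4

[bits: s1,s2,s8,s3,s0,s5,s4,clk,s7,s6]
t=0: Δ0=0100000000 Δ1=0100000100 Δ2=0100010100 Δ3=1100110101 Δ4=1000111101 | 4Δ
t=1: Δ0=1000111101 Δ1=1000111001 | 1Δ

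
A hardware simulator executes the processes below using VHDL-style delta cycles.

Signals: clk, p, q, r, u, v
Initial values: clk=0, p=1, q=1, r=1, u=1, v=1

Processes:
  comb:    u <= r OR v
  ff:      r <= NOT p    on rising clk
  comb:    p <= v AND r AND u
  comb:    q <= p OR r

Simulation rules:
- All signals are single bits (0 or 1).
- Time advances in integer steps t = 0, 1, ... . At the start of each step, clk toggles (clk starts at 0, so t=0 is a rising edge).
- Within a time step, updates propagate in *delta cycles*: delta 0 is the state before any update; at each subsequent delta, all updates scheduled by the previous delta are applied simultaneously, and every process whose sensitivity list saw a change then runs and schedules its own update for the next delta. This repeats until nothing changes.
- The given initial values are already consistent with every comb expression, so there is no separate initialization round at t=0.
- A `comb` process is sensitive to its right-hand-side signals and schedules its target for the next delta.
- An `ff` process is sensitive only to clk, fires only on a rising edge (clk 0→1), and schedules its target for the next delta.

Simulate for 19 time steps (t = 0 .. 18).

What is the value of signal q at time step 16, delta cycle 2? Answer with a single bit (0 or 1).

1

[bits: v,p,r,clk,q,u]
t=0: Δ0=111011 Δ1=111111 Δ2=110111 Δ3=100111 Δ4=100101 | 4Δ
t=1: Δ0=100101 Δ1=100001 | 1Δ
t=2: Δ0=100001 Δ1=100101 Δ2=101101 Δ3=111111 | 3Δ
t=3: Δ0=111111 Δ1=111011 | 1Δ
t=4: Δ0=111011 Δ1=111111 Δ2=110111 Δ3=100111 Δ4=100101 | 4Δ
t=5: Δ0=100101 Δ1=100001 | 1Δ
t=6: Δ0=100001 Δ1=100101 Δ2=101101 Δ3=111111 | 3Δ
t=7: Δ0=111111 Δ1=111011 | 1Δ
t=8: Δ0=111011 Δ1=111111 Δ2=110111 Δ3=100111 Δ4=100101 | 4Δ
t=9: Δ0=100101 Δ1=100001 | 1Δ
t=10: Δ0=100001 Δ1=100101 Δ2=101101 Δ3=111111 | 3Δ
t=11: Δ0=111111 Δ1=111011 | 1Δ
t=12: Δ0=111011 Δ1=111111 Δ2=110111 Δ3=100111 Δ4=100101 | 4Δ
t=13: Δ0=100101 Δ1=100001 | 1Δ
t=14: Δ0=100001 Δ1=100101 Δ2=101101 Δ3=111111 | 3Δ
t=15: Δ0=111111 Δ1=111011 | 1Δ
t=16: Δ0=111011 Δ1=111111 Δ2=110111 Δ3=100111 Δ4=100101 | 4Δ
t=17: Δ0=100101 Δ1=100001 | 1Δ
t=18: Δ0=100001 Δ1=100101 Δ2=101101 Δ3=111111 | 3Δ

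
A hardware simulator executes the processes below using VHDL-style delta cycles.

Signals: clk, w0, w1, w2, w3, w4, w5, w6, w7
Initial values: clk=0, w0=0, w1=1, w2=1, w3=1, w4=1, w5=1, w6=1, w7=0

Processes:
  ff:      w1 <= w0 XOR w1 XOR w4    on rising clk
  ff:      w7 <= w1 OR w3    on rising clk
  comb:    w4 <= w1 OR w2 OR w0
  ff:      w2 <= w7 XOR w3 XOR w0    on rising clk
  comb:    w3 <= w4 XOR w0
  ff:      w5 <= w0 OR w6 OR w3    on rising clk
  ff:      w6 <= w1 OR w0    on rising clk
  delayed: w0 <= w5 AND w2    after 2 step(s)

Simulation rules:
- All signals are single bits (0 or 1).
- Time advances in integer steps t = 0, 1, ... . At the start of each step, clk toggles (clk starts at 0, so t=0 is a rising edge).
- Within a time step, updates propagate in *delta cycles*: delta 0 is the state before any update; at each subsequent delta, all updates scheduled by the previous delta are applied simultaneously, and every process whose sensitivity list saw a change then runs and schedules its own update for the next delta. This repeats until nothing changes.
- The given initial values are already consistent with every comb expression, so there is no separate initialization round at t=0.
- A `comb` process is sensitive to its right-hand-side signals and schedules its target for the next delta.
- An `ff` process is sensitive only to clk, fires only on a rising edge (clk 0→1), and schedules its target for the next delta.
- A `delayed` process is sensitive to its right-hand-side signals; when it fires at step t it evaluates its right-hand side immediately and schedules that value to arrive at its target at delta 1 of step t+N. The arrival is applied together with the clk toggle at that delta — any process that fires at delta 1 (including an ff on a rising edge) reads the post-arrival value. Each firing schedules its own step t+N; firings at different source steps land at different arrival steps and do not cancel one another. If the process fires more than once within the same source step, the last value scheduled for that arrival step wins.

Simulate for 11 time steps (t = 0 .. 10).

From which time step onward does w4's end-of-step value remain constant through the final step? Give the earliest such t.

6

[bits: w5,w6,clk,w0,w4,w7,w2,w3,w1]
t=0: Δ0=110010111 Δ1=111010111 Δ2=111011110 | 2Δ
t=1: Δ0=111011110 Δ1=110011110 | 1Δ
t=2: Δ0=110011110 Δ1=111011110 Δ2=101011011 | 2Δ
t=3: Δ0=101011011 Δ1=100011011 | 1Δ
t=4: Δ0=100011011 Δ1=101011011 Δ2=111011010 Δ3=111001010 Δ4=111001000 | 4Δ
t=5: Δ0=111001000 Δ1=110001000 | 1Δ
t=6: Δ0=110001000 Δ1=111001000 Δ2=101000100 Δ3=101010100 Δ4=101010110 | 4Δ
t=7: Δ0=101010110 Δ1=100010110 | 1Δ
t=8: Δ0=100010110 Δ1=101110110 Δ2=111111000 | 2Δ
t=9: Δ0=111111000 Δ1=110111000 | 1Δ
t=10: Δ0=110111000 Δ1=111011000 Δ2=101000111 Δ3=101010101 Δ4=101010111 | 4Δ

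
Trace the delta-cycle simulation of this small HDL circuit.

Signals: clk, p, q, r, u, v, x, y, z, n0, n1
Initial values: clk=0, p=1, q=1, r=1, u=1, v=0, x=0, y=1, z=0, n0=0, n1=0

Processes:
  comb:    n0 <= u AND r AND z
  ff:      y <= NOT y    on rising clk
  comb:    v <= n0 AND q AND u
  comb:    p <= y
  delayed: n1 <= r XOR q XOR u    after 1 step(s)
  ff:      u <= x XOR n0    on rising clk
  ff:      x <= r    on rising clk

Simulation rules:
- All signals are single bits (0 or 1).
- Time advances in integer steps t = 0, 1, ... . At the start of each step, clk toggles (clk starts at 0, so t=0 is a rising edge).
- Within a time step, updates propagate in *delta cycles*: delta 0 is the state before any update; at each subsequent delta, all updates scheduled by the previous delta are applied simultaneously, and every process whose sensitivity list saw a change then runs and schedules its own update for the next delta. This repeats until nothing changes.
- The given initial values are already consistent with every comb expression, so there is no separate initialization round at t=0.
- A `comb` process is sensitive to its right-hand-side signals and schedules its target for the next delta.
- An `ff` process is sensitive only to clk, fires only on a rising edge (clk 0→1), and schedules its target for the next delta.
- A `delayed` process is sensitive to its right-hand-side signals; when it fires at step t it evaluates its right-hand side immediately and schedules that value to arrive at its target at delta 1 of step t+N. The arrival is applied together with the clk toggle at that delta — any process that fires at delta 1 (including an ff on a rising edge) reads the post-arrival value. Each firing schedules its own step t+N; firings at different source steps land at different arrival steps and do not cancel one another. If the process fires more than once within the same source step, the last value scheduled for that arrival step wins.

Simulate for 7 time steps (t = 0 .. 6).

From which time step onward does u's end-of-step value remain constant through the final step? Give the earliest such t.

t0.Δ0 n0=0 u=1 clk=0 y=1 n1=0 x=0 p=1 v=0 r=1 q=1 z=0
t0.Δ1 n0=0 u=1 clk=1 y=1 n1=0 x=0 p=1 v=0 r=1 q=1 z=0
t0.Δ2 n0=0 u=0 clk=1 y=0 n1=0 x=1 p=1 v=0 r=1 q=1 z=0
t0.Δ3 n0=0 u=0 clk=1 y=0 n1=0 x=1 p=0 v=0 r=1 q=1 z=0
t1.Δ0 n0=0 u=0 clk=1 y=0 n1=0 x=1 p=0 v=0 r=1 q=1 z=0
t1.Δ1 n0=0 u=0 clk=0 y=0 n1=0 x=1 p=0 v=0 r=1 q=1 z=0
t2.Δ0 n0=0 u=0 clk=0 y=0 n1=0 x=1 p=0 v=0 r=1 q=1 z=0
t2.Δ1 n0=0 u=0 clk=1 y=0 n1=0 x=1 p=0 v=0 r=1 q=1 z=0
t2.Δ2 n0=0 u=1 clk=1 y=1 n1=0 x=1 p=0 v=0 r=1 q=1 z=0
t2.Δ3 n0=0 u=1 clk=1 y=1 n1=0 x=1 p=1 v=0 r=1 q=1 z=0
t3.Δ0 n0=0 u=1 clk=1 y=1 n1=0 x=1 p=1 v=0 r=1 q=1 z=0
t3.Δ1 n0=0 u=1 clk=0 y=1 n1=1 x=1 p=1 v=0 r=1 q=1 z=0
t4.Δ0 n0=0 u=1 clk=0 y=1 n1=1 x=1 p=1 v=0 r=1 q=1 z=0
t4.Δ1 n0=0 u=1 clk=1 y=1 n1=1 x=1 p=1 v=0 r=1 q=1 z=0
t4.Δ2 n0=0 u=1 clk=1 y=0 n1=1 x=1 p=1 v=0 r=1 q=1 z=0
t4.Δ3 n0=0 u=1 clk=1 y=0 n1=1 x=1 p=0 v=0 r=1 q=1 z=0
t5.Δ0 n0=0 u=1 clk=1 y=0 n1=1 x=1 p=0 v=0 r=1 q=1 z=0
t5.Δ1 n0=0 u=1 clk=0 y=0 n1=1 x=1 p=0 v=0 r=1 q=1 z=0
t6.Δ0 n0=0 u=1 clk=0 y=0 n1=1 x=1 p=0 v=0 r=1 q=1 z=0
t6.Δ1 n0=0 u=1 clk=1 y=0 n1=1 x=1 p=0 v=0 r=1 q=1 z=0
t6.Δ2 n0=0 u=1 clk=1 y=1 n1=1 x=1 p=0 v=0 r=1 q=1 z=0
t6.Δ3 n0=0 u=1 clk=1 y=1 n1=1 x=1 p=1 v=0 r=1 q=1 z=0

2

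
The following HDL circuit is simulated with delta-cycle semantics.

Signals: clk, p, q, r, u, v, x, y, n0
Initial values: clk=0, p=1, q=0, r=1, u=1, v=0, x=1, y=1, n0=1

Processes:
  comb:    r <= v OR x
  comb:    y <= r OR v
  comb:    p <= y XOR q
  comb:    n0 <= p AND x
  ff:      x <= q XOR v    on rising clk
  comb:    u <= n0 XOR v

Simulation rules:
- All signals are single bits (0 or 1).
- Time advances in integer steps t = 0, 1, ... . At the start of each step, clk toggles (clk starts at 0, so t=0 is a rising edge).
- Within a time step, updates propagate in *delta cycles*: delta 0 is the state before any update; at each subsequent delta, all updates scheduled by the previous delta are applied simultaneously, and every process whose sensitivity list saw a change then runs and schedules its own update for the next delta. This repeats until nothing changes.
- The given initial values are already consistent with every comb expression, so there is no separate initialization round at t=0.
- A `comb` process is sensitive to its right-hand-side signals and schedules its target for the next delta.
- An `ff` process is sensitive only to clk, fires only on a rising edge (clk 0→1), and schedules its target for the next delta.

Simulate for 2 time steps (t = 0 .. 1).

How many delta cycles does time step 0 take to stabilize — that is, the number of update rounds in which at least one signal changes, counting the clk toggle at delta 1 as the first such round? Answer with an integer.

5

t=0 Δ0: n0=1 y=1 x=1 u=1 p=1 r=1 clk=0 q=0 v=0
  Δ1: clk:0→1
  Δ2: x:1→0
  Δ3: n0:1→0, r:1→0
  Δ4: y:1→0, u:1→0
  Δ5: p:1→0
  (5Δ to stable)
t=1 Δ0: n0=0 y=0 x=0 u=0 p=0 r=0 clk=1 q=0 v=0
  Δ1: clk:1→0
  (1Δ to stable)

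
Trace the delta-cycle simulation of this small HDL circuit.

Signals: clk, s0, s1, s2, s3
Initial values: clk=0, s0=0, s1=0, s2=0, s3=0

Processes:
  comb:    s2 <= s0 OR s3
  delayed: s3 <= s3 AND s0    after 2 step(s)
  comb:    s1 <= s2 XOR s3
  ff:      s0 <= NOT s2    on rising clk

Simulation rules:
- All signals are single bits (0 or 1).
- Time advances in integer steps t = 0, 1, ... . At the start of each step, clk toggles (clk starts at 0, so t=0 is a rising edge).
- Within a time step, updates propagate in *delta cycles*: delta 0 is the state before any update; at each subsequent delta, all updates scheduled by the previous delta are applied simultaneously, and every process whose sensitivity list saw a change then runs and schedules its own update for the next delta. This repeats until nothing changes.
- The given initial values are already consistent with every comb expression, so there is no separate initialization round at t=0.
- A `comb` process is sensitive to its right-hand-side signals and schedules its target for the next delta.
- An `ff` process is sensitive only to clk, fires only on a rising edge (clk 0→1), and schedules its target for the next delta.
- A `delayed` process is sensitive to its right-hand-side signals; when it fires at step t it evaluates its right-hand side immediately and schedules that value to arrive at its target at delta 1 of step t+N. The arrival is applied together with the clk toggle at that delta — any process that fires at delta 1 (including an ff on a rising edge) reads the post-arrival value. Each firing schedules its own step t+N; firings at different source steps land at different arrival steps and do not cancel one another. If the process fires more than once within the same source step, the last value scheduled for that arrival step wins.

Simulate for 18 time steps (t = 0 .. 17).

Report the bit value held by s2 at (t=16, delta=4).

1

[bits: clk,s2,s1,s3,s0]
t=0: Δ0=00000 Δ1=10000 Δ2=10001 Δ3=11001 Δ4=11101 | 4Δ
t=1: Δ0=11101 Δ1=01101 | 1Δ
t=2: Δ0=01101 Δ1=11101 Δ2=11100 Δ3=10100 Δ4=10000 | 4Δ
t=3: Δ0=10000 Δ1=00000 | 1Δ
t=4: Δ0=00000 Δ1=10000 Δ2=10001 Δ3=11001 Δ4=11101 | 4Δ
t=5: Δ0=11101 Δ1=01101 | 1Δ
t=6: Δ0=01101 Δ1=11101 Δ2=11100 Δ3=10100 Δ4=10000 | 4Δ
t=7: Δ0=10000 Δ1=00000 | 1Δ
t=8: Δ0=00000 Δ1=10000 Δ2=10001 Δ3=11001 Δ4=11101 | 4Δ
t=9: Δ0=11101 Δ1=01101 | 1Δ
t=10: Δ0=01101 Δ1=11101 Δ2=11100 Δ3=10100 Δ4=10000 | 4Δ
t=11: Δ0=10000 Δ1=00000 | 1Δ
t=12: Δ0=00000 Δ1=10000 Δ2=10001 Δ3=11001 Δ4=11101 | 4Δ
t=13: Δ0=11101 Δ1=01101 | 1Δ
t=14: Δ0=01101 Δ1=11101 Δ2=11100 Δ3=10100 Δ4=10000 | 4Δ
t=15: Δ0=10000 Δ1=00000 | 1Δ
t=16: Δ0=00000 Δ1=10000 Δ2=10001 Δ3=11001 Δ4=11101 | 4Δ
t=17: Δ0=11101 Δ1=01101 | 1Δ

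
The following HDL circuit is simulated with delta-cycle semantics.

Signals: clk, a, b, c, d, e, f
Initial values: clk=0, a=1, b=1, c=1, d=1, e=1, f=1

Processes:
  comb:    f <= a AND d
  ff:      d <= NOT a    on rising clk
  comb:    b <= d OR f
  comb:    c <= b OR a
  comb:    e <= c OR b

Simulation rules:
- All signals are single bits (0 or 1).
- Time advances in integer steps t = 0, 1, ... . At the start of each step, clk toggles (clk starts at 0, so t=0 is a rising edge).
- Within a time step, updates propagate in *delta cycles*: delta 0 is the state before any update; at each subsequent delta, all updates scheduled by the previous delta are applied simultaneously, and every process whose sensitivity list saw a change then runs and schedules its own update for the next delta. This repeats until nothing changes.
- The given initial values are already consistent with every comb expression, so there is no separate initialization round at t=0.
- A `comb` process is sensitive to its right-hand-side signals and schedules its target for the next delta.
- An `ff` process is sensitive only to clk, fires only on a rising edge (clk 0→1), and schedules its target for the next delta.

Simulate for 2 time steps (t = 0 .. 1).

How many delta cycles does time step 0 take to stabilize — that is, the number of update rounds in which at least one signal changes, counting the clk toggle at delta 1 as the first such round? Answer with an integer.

4

t=0 Δ0: b=1 d=1 a=1 f=1 e=1 c=1 clk=0
  Δ1: clk:0→1
  Δ2: d:1→0
  Δ3: f:1→0
  Δ4: b:1→0
  (4Δ to stable)
t=1 Δ0: b=0 d=0 a=1 f=0 e=1 c=1 clk=1
  Δ1: clk:1→0
  (1Δ to stable)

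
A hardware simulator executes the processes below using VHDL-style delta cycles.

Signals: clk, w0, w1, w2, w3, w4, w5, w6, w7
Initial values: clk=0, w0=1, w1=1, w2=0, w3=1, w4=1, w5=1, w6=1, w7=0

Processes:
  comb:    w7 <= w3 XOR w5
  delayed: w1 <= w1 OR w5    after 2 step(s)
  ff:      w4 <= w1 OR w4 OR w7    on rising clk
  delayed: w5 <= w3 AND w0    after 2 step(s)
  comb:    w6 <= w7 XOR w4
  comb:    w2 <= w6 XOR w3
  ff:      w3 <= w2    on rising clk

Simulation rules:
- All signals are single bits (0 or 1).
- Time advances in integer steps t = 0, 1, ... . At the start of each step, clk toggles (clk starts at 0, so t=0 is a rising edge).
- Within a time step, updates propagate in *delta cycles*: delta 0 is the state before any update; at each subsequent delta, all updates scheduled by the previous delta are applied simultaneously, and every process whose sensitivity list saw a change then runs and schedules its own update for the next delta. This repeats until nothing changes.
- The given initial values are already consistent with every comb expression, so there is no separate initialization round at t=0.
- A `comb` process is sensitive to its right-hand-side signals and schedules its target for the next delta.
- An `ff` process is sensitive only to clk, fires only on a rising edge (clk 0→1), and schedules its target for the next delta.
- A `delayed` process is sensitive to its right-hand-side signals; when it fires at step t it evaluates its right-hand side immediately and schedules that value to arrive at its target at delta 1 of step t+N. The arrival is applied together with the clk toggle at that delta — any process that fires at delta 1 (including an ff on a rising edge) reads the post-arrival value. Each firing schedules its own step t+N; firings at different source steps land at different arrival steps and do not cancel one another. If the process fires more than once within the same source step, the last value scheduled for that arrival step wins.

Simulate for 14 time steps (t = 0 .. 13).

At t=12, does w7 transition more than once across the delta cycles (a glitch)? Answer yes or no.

no

[bits: w0,w3,w2,w7,w5,w6,w4,clk,w1]
t=0: Δ0=110011101 Δ1=110011111 Δ2=100011111 Δ3=101111111 Δ4=101110111 Δ5=100110111 | 5Δ
t=1: Δ0=100110111 Δ1=100110101 | 1Δ
t=2: Δ0=100110101 Δ1=100100111 Δ2=100000111 Δ3=100001111 Δ4=101001111 | 4Δ
t=3: Δ0=101001111 Δ1=101001101 | 1Δ
t=4: Δ0=101001101 Δ1=101001111 Δ2=111001111 Δ3=110101111 Δ4=110100111 Δ5=111100111 | 5Δ
t=5: Δ0=111100111 Δ1=111100101 | 1Δ
t=6: Δ0=111100101 Δ1=111110111 Δ2=111010111 Δ3=111011111 Δ4=110011111 | 4Δ
t=7: Δ0=110011111 Δ1=110011101 | 1Δ
t=8: Δ0=110011101 Δ1=110011111 Δ2=100011111 Δ3=101111111 Δ4=101110111 Δ5=100110111 | 5Δ
t=9: Δ0=100110111 Δ1=100110101 | 1Δ
t=10: Δ0=100110101 Δ1=100100111 Δ2=100000111 Δ3=100001111 Δ4=101001111 | 4Δ
t=11: Δ0=101001111 Δ1=101001101 | 1Δ
t=12: Δ0=101001101 Δ1=101001111 Δ2=111001111 Δ3=110101111 Δ4=110100111 Δ5=111100111 | 5Δ
t=13: Δ0=111100111 Δ1=111100101 | 1Δ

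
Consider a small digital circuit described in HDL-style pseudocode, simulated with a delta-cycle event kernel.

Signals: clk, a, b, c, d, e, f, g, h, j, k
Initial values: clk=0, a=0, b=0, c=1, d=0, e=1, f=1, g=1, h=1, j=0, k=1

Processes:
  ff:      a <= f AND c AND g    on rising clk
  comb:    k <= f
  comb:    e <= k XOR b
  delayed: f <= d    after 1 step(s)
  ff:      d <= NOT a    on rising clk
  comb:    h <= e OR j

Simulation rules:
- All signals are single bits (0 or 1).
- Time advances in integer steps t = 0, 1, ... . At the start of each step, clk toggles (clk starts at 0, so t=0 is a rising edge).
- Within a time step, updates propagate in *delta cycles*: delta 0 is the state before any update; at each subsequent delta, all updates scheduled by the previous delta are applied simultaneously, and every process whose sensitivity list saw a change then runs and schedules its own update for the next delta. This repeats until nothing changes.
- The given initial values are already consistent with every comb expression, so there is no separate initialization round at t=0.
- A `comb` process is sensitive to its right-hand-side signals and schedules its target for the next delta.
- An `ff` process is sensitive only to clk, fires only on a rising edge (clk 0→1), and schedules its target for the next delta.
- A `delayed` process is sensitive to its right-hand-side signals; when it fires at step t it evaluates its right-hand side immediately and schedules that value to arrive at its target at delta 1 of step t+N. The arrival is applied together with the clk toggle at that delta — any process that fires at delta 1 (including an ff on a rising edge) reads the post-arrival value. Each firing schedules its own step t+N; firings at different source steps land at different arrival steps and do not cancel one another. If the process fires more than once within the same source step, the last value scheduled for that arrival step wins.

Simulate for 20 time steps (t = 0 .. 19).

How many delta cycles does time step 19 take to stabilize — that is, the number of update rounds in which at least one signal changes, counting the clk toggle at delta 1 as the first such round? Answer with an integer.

t0.Δ0 k=1 h=1 b=0 f=1 j=0 d=0 e=1 clk=0 g=1 c=1 a=0
t0.Δ1 k=1 h=1 b=0 f=1 j=0 d=0 e=1 clk=1 g=1 c=1 a=0
t0.Δ2 k=1 h=1 b=0 f=1 j=0 d=1 e=1 clk=1 g=1 c=1 a=1
t1.Δ0 k=1 h=1 b=0 f=1 j=0 d=1 e=1 clk=1 g=1 c=1 a=1
t1.Δ1 k=1 h=1 b=0 f=1 j=0 d=1 e=1 clk=0 g=1 c=1 a=1
t2.Δ0 k=1 h=1 b=0 f=1 j=0 d=1 e=1 clk=0 g=1 c=1 a=1
t2.Δ1 k=1 h=1 b=0 f=1 j=0 d=1 e=1 clk=1 g=1 c=1 a=1
t2.Δ2 k=1 h=1 b=0 f=1 j=0 d=0 e=1 clk=1 g=1 c=1 a=1
t3.Δ0 k=1 h=1 b=0 f=1 j=0 d=0 e=1 clk=1 g=1 c=1 a=1
t3.Δ1 k=1 h=1 b=0 f=0 j=0 d=0 e=1 clk=0 g=1 c=1 a=1
t3.Δ2 k=0 h=1 b=0 f=0 j=0 d=0 e=1 clk=0 g=1 c=1 a=1
t3.Δ3 k=0 h=1 b=0 f=0 j=0 d=0 e=0 clk=0 g=1 c=1 a=1
t3.Δ4 k=0 h=0 b=0 f=0 j=0 d=0 e=0 clk=0 g=1 c=1 a=1
t4.Δ0 k=0 h=0 b=0 f=0 j=0 d=0 e=0 clk=0 g=1 c=1 a=1
t4.Δ1 k=0 h=0 b=0 f=0 j=0 d=0 e=0 clk=1 g=1 c=1 a=1
t4.Δ2 k=0 h=0 b=0 f=0 j=0 d=0 e=0 clk=1 g=1 c=1 a=0
t5.Δ0 k=0 h=0 b=0 f=0 j=0 d=0 e=0 clk=1 g=1 c=1 a=0
t5.Δ1 k=0 h=0 b=0 f=0 j=0 d=0 e=0 clk=0 g=1 c=1 a=0
t6.Δ0 k=0 h=0 b=0 f=0 j=0 d=0 e=0 clk=0 g=1 c=1 a=0
t6.Δ1 k=0 h=0 b=0 f=0 j=0 d=0 e=0 clk=1 g=1 c=1 a=0
t6.Δ2 k=0 h=0 b=0 f=0 j=0 d=1 e=0 clk=1 g=1 c=1 a=0
t7.Δ0 k=0 h=0 b=0 f=0 j=0 d=1 e=0 clk=1 g=1 c=1 a=0
t7.Δ1 k=0 h=0 b=0 f=1 j=0 d=1 e=0 clk=0 g=1 c=1 a=0
t7.Δ2 k=1 h=0 b=0 f=1 j=0 d=1 e=0 clk=0 g=1 c=1 a=0
t7.Δ3 k=1 h=0 b=0 f=1 j=0 d=1 e=1 clk=0 g=1 c=1 a=0
t7.Δ4 k=1 h=1 b=0 f=1 j=0 d=1 e=1 clk=0 g=1 c=1 a=0
t8.Δ0 k=1 h=1 b=0 f=1 j=0 d=1 e=1 clk=0 g=1 c=1 a=0
t8.Δ1 k=1 h=1 b=0 f=1 j=0 d=1 e=1 clk=1 g=1 c=1 a=0
t8.Δ2 k=1 h=1 b=0 f=1 j=0 d=1 e=1 clk=1 g=1 c=1 a=1
t9.Δ0 k=1 h=1 b=0 f=1 j=0 d=1 e=1 clk=1 g=1 c=1 a=1
t9.Δ1 k=1 h=1 b=0 f=1 j=0 d=1 e=1 clk=0 g=1 c=1 a=1
t10.Δ0 k=1 h=1 b=0 f=1 j=0 d=1 e=1 clk=0 g=1 c=1 a=1
t10.Δ1 k=1 h=1 b=0 f=1 j=0 d=1 e=1 clk=1 g=1 c=1 a=1
t10.Δ2 k=1 h=1 b=0 f=1 j=0 d=0 e=1 clk=1 g=1 c=1 a=1
t11.Δ0 k=1 h=1 b=0 f=1 j=0 d=0 e=1 clk=1 g=1 c=1 a=1
t11.Δ1 k=1 h=1 b=0 f=0 j=0 d=0 e=1 clk=0 g=1 c=1 a=1
t11.Δ2 k=0 h=1 b=0 f=0 j=0 d=0 e=1 clk=0 g=1 c=1 a=1
t11.Δ3 k=0 h=1 b=0 f=0 j=0 d=0 e=0 clk=0 g=1 c=1 a=1
t11.Δ4 k=0 h=0 b=0 f=0 j=0 d=0 e=0 clk=0 g=1 c=1 a=1
t12.Δ0 k=0 h=0 b=0 f=0 j=0 d=0 e=0 clk=0 g=1 c=1 a=1
t12.Δ1 k=0 h=0 b=0 f=0 j=0 d=0 e=0 clk=1 g=1 c=1 a=1
t12.Δ2 k=0 h=0 b=0 f=0 j=0 d=0 e=0 clk=1 g=1 c=1 a=0
t13.Δ0 k=0 h=0 b=0 f=0 j=0 d=0 e=0 clk=1 g=1 c=1 a=0
t13.Δ1 k=0 h=0 b=0 f=0 j=0 d=0 e=0 clk=0 g=1 c=1 a=0
t14.Δ0 k=0 h=0 b=0 f=0 j=0 d=0 e=0 clk=0 g=1 c=1 a=0
t14.Δ1 k=0 h=0 b=0 f=0 j=0 d=0 e=0 clk=1 g=1 c=1 a=0
t14.Δ2 k=0 h=0 b=0 f=0 j=0 d=1 e=0 clk=1 g=1 c=1 a=0
t15.Δ0 k=0 h=0 b=0 f=0 j=0 d=1 e=0 clk=1 g=1 c=1 a=0
t15.Δ1 k=0 h=0 b=0 f=1 j=0 d=1 e=0 clk=0 g=1 c=1 a=0
t15.Δ2 k=1 h=0 b=0 f=1 j=0 d=1 e=0 clk=0 g=1 c=1 a=0
t15.Δ3 k=1 h=0 b=0 f=1 j=0 d=1 e=1 clk=0 g=1 c=1 a=0
t15.Δ4 k=1 h=1 b=0 f=1 j=0 d=1 e=1 clk=0 g=1 c=1 a=0
t16.Δ0 k=1 h=1 b=0 f=1 j=0 d=1 e=1 clk=0 g=1 c=1 a=0
t16.Δ1 k=1 h=1 b=0 f=1 j=0 d=1 e=1 clk=1 g=1 c=1 a=0
t16.Δ2 k=1 h=1 b=0 f=1 j=0 d=1 e=1 clk=1 g=1 c=1 a=1
t17.Δ0 k=1 h=1 b=0 f=1 j=0 d=1 e=1 clk=1 g=1 c=1 a=1
t17.Δ1 k=1 h=1 b=0 f=1 j=0 d=1 e=1 clk=0 g=1 c=1 a=1
t18.Δ0 k=1 h=1 b=0 f=1 j=0 d=1 e=1 clk=0 g=1 c=1 a=1
t18.Δ1 k=1 h=1 b=0 f=1 j=0 d=1 e=1 clk=1 g=1 c=1 a=1
t18.Δ2 k=1 h=1 b=0 f=1 j=0 d=0 e=1 clk=1 g=1 c=1 a=1
t19.Δ0 k=1 h=1 b=0 f=1 j=0 d=0 e=1 clk=1 g=1 c=1 a=1
t19.Δ1 k=1 h=1 b=0 f=0 j=0 d=0 e=1 clk=0 g=1 c=1 a=1
t19.Δ2 k=0 h=1 b=0 f=0 j=0 d=0 e=1 clk=0 g=1 c=1 a=1
t19.Δ3 k=0 h=1 b=0 f=0 j=0 d=0 e=0 clk=0 g=1 c=1 a=1
t19.Δ4 k=0 h=0 b=0 f=0 j=0 d=0 e=0 clk=0 g=1 c=1 a=1

4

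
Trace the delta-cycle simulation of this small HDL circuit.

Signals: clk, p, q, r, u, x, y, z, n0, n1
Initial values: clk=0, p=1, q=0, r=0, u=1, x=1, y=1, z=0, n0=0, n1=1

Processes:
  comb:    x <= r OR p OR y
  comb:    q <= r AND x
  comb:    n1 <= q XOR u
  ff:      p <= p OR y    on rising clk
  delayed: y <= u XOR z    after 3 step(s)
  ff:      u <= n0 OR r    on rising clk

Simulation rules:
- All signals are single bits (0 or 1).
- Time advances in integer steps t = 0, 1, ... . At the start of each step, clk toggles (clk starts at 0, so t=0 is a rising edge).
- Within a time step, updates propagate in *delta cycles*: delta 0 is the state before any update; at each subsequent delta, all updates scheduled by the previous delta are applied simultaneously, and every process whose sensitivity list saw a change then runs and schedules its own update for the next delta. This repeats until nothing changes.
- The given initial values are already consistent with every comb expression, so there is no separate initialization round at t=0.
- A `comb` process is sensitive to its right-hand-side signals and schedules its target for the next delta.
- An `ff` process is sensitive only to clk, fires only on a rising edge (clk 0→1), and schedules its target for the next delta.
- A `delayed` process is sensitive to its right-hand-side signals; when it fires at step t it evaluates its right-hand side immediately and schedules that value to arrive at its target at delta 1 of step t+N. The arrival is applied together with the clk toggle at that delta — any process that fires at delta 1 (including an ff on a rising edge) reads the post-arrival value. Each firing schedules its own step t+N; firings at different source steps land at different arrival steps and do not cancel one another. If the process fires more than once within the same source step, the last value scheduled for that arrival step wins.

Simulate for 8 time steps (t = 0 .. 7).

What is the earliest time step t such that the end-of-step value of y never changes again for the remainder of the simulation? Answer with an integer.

[bits: r,n0,q,z,p,u,clk,n1,y,x]
t=0: Δ0=0000110111 Δ1=0000111111 Δ2=0000101111 Δ3=0000101011 | 3Δ
t=1: Δ0=0000101011 Δ1=0000100011 | 1Δ
t=2: Δ0=0000100011 Δ1=0000101011 | 1Δ
t=3: Δ0=0000101011 Δ1=0000100001 | 1Δ
t=4: Δ0=0000100001 Δ1=0000101001 | 1Δ
t=5: Δ0=0000101001 Δ1=0000100001 | 1Δ
t=6: Δ0=0000100001 Δ1=0000101001 | 1Δ
t=7: Δ0=0000101001 Δ1=0000100001 | 1Δ

3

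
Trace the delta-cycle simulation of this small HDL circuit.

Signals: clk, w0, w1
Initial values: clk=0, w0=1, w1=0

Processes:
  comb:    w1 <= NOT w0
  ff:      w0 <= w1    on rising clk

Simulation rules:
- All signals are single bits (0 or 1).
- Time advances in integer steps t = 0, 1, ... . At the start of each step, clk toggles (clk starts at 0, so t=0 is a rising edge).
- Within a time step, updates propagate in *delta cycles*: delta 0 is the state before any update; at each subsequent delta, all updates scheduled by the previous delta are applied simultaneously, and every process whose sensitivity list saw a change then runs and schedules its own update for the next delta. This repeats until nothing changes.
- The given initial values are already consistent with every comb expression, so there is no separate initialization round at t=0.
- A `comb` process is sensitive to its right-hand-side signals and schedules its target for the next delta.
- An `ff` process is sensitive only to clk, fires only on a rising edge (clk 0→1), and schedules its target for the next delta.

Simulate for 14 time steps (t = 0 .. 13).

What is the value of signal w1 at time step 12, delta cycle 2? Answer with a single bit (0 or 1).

[bits: w1,clk,w0]
t=0: Δ0=001 Δ1=011 Δ2=010 Δ3=110 | 3Δ
t=1: Δ0=110 Δ1=100 | 1Δ
t=2: Δ0=100 Δ1=110 Δ2=111 Δ3=011 | 3Δ
t=3: Δ0=011 Δ1=001 | 1Δ
t=4: Δ0=001 Δ1=011 Δ2=010 Δ3=110 | 3Δ
t=5: Δ0=110 Δ1=100 | 1Δ
t=6: Δ0=100 Δ1=110 Δ2=111 Δ3=011 | 3Δ
t=7: Δ0=011 Δ1=001 | 1Δ
t=8: Δ0=001 Δ1=011 Δ2=010 Δ3=110 | 3Δ
t=9: Δ0=110 Δ1=100 | 1Δ
t=10: Δ0=100 Δ1=110 Δ2=111 Δ3=011 | 3Δ
t=11: Δ0=011 Δ1=001 | 1Δ
t=12: Δ0=001 Δ1=011 Δ2=010 Δ3=110 | 3Δ
t=13: Δ0=110 Δ1=100 | 1Δ

0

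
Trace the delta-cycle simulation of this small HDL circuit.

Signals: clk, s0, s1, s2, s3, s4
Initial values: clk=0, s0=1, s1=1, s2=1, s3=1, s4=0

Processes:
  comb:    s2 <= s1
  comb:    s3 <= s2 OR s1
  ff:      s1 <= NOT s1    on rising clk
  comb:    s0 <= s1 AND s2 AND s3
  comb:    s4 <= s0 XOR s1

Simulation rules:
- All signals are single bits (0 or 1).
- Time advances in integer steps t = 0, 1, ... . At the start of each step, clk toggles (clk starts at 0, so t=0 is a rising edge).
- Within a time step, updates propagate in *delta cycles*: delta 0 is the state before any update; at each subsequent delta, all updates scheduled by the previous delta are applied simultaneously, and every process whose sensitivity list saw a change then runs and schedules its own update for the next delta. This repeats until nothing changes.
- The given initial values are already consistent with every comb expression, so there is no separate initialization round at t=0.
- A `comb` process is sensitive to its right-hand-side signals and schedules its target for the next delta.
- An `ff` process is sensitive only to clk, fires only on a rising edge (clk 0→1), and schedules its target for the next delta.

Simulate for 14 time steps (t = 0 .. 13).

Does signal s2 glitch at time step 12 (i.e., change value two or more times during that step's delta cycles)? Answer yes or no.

t0.Δ0 s0=1 clk=0 s4=0 s2=1 s3=1 s1=1
t0.Δ1 s0=1 clk=1 s4=0 s2=1 s3=1 s1=1
t0.Δ2 s0=1 clk=1 s4=0 s2=1 s3=1 s1=0
t0.Δ3 s0=0 clk=1 s4=1 s2=0 s3=1 s1=0
t0.Δ4 s0=0 clk=1 s4=0 s2=0 s3=0 s1=0
t1.Δ0 s0=0 clk=1 s4=0 s2=0 s3=0 s1=0
t1.Δ1 s0=0 clk=0 s4=0 s2=0 s3=0 s1=0
t2.Δ0 s0=0 clk=0 s4=0 s2=0 s3=0 s1=0
t2.Δ1 s0=0 clk=1 s4=0 s2=0 s3=0 s1=0
t2.Δ2 s0=0 clk=1 s4=0 s2=0 s3=0 s1=1
t2.Δ3 s0=0 clk=1 s4=1 s2=1 s3=1 s1=1
t2.Δ4 s0=1 clk=1 s4=1 s2=1 s3=1 s1=1
t2.Δ5 s0=1 clk=1 s4=0 s2=1 s3=1 s1=1
t3.Δ0 s0=1 clk=1 s4=0 s2=1 s3=1 s1=1
t3.Δ1 s0=1 clk=0 s4=0 s2=1 s3=1 s1=1
t4.Δ0 s0=1 clk=0 s4=0 s2=1 s3=1 s1=1
t4.Δ1 s0=1 clk=1 s4=0 s2=1 s3=1 s1=1
t4.Δ2 s0=1 clk=1 s4=0 s2=1 s3=1 s1=0
t4.Δ3 s0=0 clk=1 s4=1 s2=0 s3=1 s1=0
t4.Δ4 s0=0 clk=1 s4=0 s2=0 s3=0 s1=0
t5.Δ0 s0=0 clk=1 s4=0 s2=0 s3=0 s1=0
t5.Δ1 s0=0 clk=0 s4=0 s2=0 s3=0 s1=0
t6.Δ0 s0=0 clk=0 s4=0 s2=0 s3=0 s1=0
t6.Δ1 s0=0 clk=1 s4=0 s2=0 s3=0 s1=0
t6.Δ2 s0=0 clk=1 s4=0 s2=0 s3=0 s1=1
t6.Δ3 s0=0 clk=1 s4=1 s2=1 s3=1 s1=1
t6.Δ4 s0=1 clk=1 s4=1 s2=1 s3=1 s1=1
t6.Δ5 s0=1 clk=1 s4=0 s2=1 s3=1 s1=1
t7.Δ0 s0=1 clk=1 s4=0 s2=1 s3=1 s1=1
t7.Δ1 s0=1 clk=0 s4=0 s2=1 s3=1 s1=1
t8.Δ0 s0=1 clk=0 s4=0 s2=1 s3=1 s1=1
t8.Δ1 s0=1 clk=1 s4=0 s2=1 s3=1 s1=1
t8.Δ2 s0=1 clk=1 s4=0 s2=1 s3=1 s1=0
t8.Δ3 s0=0 clk=1 s4=1 s2=0 s3=1 s1=0
t8.Δ4 s0=0 clk=1 s4=0 s2=0 s3=0 s1=0
t9.Δ0 s0=0 clk=1 s4=0 s2=0 s3=0 s1=0
t9.Δ1 s0=0 clk=0 s4=0 s2=0 s3=0 s1=0
t10.Δ0 s0=0 clk=0 s4=0 s2=0 s3=0 s1=0
t10.Δ1 s0=0 clk=1 s4=0 s2=0 s3=0 s1=0
t10.Δ2 s0=0 clk=1 s4=0 s2=0 s3=0 s1=1
t10.Δ3 s0=0 clk=1 s4=1 s2=1 s3=1 s1=1
t10.Δ4 s0=1 clk=1 s4=1 s2=1 s3=1 s1=1
t10.Δ5 s0=1 clk=1 s4=0 s2=1 s3=1 s1=1
t11.Δ0 s0=1 clk=1 s4=0 s2=1 s3=1 s1=1
t11.Δ1 s0=1 clk=0 s4=0 s2=1 s3=1 s1=1
t12.Δ0 s0=1 clk=0 s4=0 s2=1 s3=1 s1=1
t12.Δ1 s0=1 clk=1 s4=0 s2=1 s3=1 s1=1
t12.Δ2 s0=1 clk=1 s4=0 s2=1 s3=1 s1=0
t12.Δ3 s0=0 clk=1 s4=1 s2=0 s3=1 s1=0
t12.Δ4 s0=0 clk=1 s4=0 s2=0 s3=0 s1=0
t13.Δ0 s0=0 clk=1 s4=0 s2=0 s3=0 s1=0
t13.Δ1 s0=0 clk=0 s4=0 s2=0 s3=0 s1=0

no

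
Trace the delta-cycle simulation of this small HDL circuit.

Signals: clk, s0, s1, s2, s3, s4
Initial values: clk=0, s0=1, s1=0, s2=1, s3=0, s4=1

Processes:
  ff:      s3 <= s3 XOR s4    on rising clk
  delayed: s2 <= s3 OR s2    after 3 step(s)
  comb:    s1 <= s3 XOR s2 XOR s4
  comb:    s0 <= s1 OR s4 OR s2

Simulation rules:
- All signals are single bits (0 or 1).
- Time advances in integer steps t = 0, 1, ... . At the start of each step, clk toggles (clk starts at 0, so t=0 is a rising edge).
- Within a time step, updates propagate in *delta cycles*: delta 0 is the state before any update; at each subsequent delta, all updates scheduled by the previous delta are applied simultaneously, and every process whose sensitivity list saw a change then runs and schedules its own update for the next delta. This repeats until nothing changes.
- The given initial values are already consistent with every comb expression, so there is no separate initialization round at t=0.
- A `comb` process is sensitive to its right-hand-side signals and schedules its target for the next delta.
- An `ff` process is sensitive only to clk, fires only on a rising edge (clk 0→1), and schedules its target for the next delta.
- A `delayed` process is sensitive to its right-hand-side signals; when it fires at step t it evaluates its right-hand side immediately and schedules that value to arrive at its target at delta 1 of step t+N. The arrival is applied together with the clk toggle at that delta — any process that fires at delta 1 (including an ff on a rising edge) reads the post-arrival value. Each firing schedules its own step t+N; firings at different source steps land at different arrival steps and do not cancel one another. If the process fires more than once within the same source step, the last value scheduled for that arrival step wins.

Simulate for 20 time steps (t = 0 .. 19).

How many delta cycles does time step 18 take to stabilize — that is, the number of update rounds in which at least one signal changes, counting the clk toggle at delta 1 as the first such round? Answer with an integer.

[bits: s4,clk,s2,s3,s1,s0]
t=0: Δ0=101001 Δ1=111001 Δ2=111101 Δ3=111111 | 3Δ
t=1: Δ0=111111 Δ1=101111 | 1Δ
t=2: Δ0=101111 Δ1=111111 Δ2=111011 Δ3=111001 | 3Δ
t=3: Δ0=111001 Δ1=101001 | 1Δ
t=4: Δ0=101001 Δ1=111001 Δ2=111101 Δ3=111111 | 3Δ
t=5: Δ0=111111 Δ1=101111 | 1Δ
t=6: Δ0=101111 Δ1=111111 Δ2=111011 Δ3=111001 | 3Δ
t=7: Δ0=111001 Δ1=101001 | 1Δ
t=8: Δ0=101001 Δ1=111001 Δ2=111101 Δ3=111111 | 3Δ
t=9: Δ0=111111 Δ1=101111 | 1Δ
t=10: Δ0=101111 Δ1=111111 Δ2=111011 Δ3=111001 | 3Δ
t=11: Δ0=111001 Δ1=101001 | 1Δ
t=12: Δ0=101001 Δ1=111001 Δ2=111101 Δ3=111111 | 3Δ
t=13: Δ0=111111 Δ1=101111 | 1Δ
t=14: Δ0=101111 Δ1=111111 Δ2=111011 Δ3=111001 | 3Δ
t=15: Δ0=111001 Δ1=101001 | 1Δ
t=16: Δ0=101001 Δ1=111001 Δ2=111101 Δ3=111111 | 3Δ
t=17: Δ0=111111 Δ1=101111 | 1Δ
t=18: Δ0=101111 Δ1=111111 Δ2=111011 Δ3=111001 | 3Δ
t=19: Δ0=111001 Δ1=101001 | 1Δ

3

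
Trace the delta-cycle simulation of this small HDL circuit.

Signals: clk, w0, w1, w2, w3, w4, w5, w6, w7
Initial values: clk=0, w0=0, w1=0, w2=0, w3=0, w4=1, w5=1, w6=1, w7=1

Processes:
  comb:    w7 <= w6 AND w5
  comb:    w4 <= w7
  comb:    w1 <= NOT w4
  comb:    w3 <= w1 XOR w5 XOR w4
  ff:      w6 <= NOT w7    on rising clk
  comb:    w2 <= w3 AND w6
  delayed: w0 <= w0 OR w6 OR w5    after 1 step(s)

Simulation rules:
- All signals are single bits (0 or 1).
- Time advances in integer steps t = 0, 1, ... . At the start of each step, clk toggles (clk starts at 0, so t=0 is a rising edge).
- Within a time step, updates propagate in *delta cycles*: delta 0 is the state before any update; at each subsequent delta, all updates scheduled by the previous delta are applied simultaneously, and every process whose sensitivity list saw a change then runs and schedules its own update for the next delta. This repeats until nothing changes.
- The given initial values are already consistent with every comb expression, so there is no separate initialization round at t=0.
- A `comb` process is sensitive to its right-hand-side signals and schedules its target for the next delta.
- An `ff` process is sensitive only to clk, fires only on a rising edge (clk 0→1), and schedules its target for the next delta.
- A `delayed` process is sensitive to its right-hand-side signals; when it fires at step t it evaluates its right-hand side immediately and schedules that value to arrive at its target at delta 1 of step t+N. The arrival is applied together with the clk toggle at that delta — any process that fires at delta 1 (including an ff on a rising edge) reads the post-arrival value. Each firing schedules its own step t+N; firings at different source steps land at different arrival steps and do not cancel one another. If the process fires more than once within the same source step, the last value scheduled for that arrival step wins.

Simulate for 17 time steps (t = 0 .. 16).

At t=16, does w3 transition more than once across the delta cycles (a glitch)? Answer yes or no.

yes

t0.Δ0 clk=0 w5=1 w2=0 w4=1 w6=1 w1=0 w7=1 w0=0 w3=0
t0.Δ1 clk=1 w5=1 w2=0 w4=1 w6=1 w1=0 w7=1 w0=0 w3=0
t0.Δ2 clk=1 w5=1 w2=0 w4=1 w6=0 w1=0 w7=1 w0=0 w3=0
t0.Δ3 clk=1 w5=1 w2=0 w4=1 w6=0 w1=0 w7=0 w0=0 w3=0
t0.Δ4 clk=1 w5=1 w2=0 w4=0 w6=0 w1=0 w7=0 w0=0 w3=0
t0.Δ5 clk=1 w5=1 w2=0 w4=0 w6=0 w1=1 w7=0 w0=0 w3=1
t0.Δ6 clk=1 w5=1 w2=0 w4=0 w6=0 w1=1 w7=0 w0=0 w3=0
t1.Δ0 clk=1 w5=1 w2=0 w4=0 w6=0 w1=1 w7=0 w0=0 w3=0
t1.Δ1 clk=0 w5=1 w2=0 w4=0 w6=0 w1=1 w7=0 w0=1 w3=0
t2.Δ0 clk=0 w5=1 w2=0 w4=0 w6=0 w1=1 w7=0 w0=1 w3=0
t2.Δ1 clk=1 w5=1 w2=0 w4=0 w6=0 w1=1 w7=0 w0=1 w3=0
t2.Δ2 clk=1 w5=1 w2=0 w4=0 w6=1 w1=1 w7=0 w0=1 w3=0
t2.Δ3 clk=1 w5=1 w2=0 w4=0 w6=1 w1=1 w7=1 w0=1 w3=0
t2.Δ4 clk=1 w5=1 w2=0 w4=1 w6=1 w1=1 w7=1 w0=1 w3=0
t2.Δ5 clk=1 w5=1 w2=0 w4=1 w6=1 w1=0 w7=1 w0=1 w3=1
t2.Δ6 clk=1 w5=1 w2=1 w4=1 w6=1 w1=0 w7=1 w0=1 w3=0
t2.Δ7 clk=1 w5=1 w2=0 w4=1 w6=1 w1=0 w7=1 w0=1 w3=0
t3.Δ0 clk=1 w5=1 w2=0 w4=1 w6=1 w1=0 w7=1 w0=1 w3=0
t3.Δ1 clk=0 w5=1 w2=0 w4=1 w6=1 w1=0 w7=1 w0=1 w3=0
t4.Δ0 clk=0 w5=1 w2=0 w4=1 w6=1 w1=0 w7=1 w0=1 w3=0
t4.Δ1 clk=1 w5=1 w2=0 w4=1 w6=1 w1=0 w7=1 w0=1 w3=0
t4.Δ2 clk=1 w5=1 w2=0 w4=1 w6=0 w1=0 w7=1 w0=1 w3=0
t4.Δ3 clk=1 w5=1 w2=0 w4=1 w6=0 w1=0 w7=0 w0=1 w3=0
t4.Δ4 clk=1 w5=1 w2=0 w4=0 w6=0 w1=0 w7=0 w0=1 w3=0
t4.Δ5 clk=1 w5=1 w2=0 w4=0 w6=0 w1=1 w7=0 w0=1 w3=1
t4.Δ6 clk=1 w5=1 w2=0 w4=0 w6=0 w1=1 w7=0 w0=1 w3=0
t5.Δ0 clk=1 w5=1 w2=0 w4=0 w6=0 w1=1 w7=0 w0=1 w3=0
t5.Δ1 clk=0 w5=1 w2=0 w4=0 w6=0 w1=1 w7=0 w0=1 w3=0
t6.Δ0 clk=0 w5=1 w2=0 w4=0 w6=0 w1=1 w7=0 w0=1 w3=0
t6.Δ1 clk=1 w5=1 w2=0 w4=0 w6=0 w1=1 w7=0 w0=1 w3=0
t6.Δ2 clk=1 w5=1 w2=0 w4=0 w6=1 w1=1 w7=0 w0=1 w3=0
t6.Δ3 clk=1 w5=1 w2=0 w4=0 w6=1 w1=1 w7=1 w0=1 w3=0
t6.Δ4 clk=1 w5=1 w2=0 w4=1 w6=1 w1=1 w7=1 w0=1 w3=0
t6.Δ5 clk=1 w5=1 w2=0 w4=1 w6=1 w1=0 w7=1 w0=1 w3=1
t6.Δ6 clk=1 w5=1 w2=1 w4=1 w6=1 w1=0 w7=1 w0=1 w3=0
t6.Δ7 clk=1 w5=1 w2=0 w4=1 w6=1 w1=0 w7=1 w0=1 w3=0
t7.Δ0 clk=1 w5=1 w2=0 w4=1 w6=1 w1=0 w7=1 w0=1 w3=0
t7.Δ1 clk=0 w5=1 w2=0 w4=1 w6=1 w1=0 w7=1 w0=1 w3=0
t8.Δ0 clk=0 w5=1 w2=0 w4=1 w6=1 w1=0 w7=1 w0=1 w3=0
t8.Δ1 clk=1 w5=1 w2=0 w4=1 w6=1 w1=0 w7=1 w0=1 w3=0
t8.Δ2 clk=1 w5=1 w2=0 w4=1 w6=0 w1=0 w7=1 w0=1 w3=0
t8.Δ3 clk=1 w5=1 w2=0 w4=1 w6=0 w1=0 w7=0 w0=1 w3=0
t8.Δ4 clk=1 w5=1 w2=0 w4=0 w6=0 w1=0 w7=0 w0=1 w3=0
t8.Δ5 clk=1 w5=1 w2=0 w4=0 w6=0 w1=1 w7=0 w0=1 w3=1
t8.Δ6 clk=1 w5=1 w2=0 w4=0 w6=0 w1=1 w7=0 w0=1 w3=0
t9.Δ0 clk=1 w5=1 w2=0 w4=0 w6=0 w1=1 w7=0 w0=1 w3=0
t9.Δ1 clk=0 w5=1 w2=0 w4=0 w6=0 w1=1 w7=0 w0=1 w3=0
t10.Δ0 clk=0 w5=1 w2=0 w4=0 w6=0 w1=1 w7=0 w0=1 w3=0
t10.Δ1 clk=1 w5=1 w2=0 w4=0 w6=0 w1=1 w7=0 w0=1 w3=0
t10.Δ2 clk=1 w5=1 w2=0 w4=0 w6=1 w1=1 w7=0 w0=1 w3=0
t10.Δ3 clk=1 w5=1 w2=0 w4=0 w6=1 w1=1 w7=1 w0=1 w3=0
t10.Δ4 clk=1 w5=1 w2=0 w4=1 w6=1 w1=1 w7=1 w0=1 w3=0
t10.Δ5 clk=1 w5=1 w2=0 w4=1 w6=1 w1=0 w7=1 w0=1 w3=1
t10.Δ6 clk=1 w5=1 w2=1 w4=1 w6=1 w1=0 w7=1 w0=1 w3=0
t10.Δ7 clk=1 w5=1 w2=0 w4=1 w6=1 w1=0 w7=1 w0=1 w3=0
t11.Δ0 clk=1 w5=1 w2=0 w4=1 w6=1 w1=0 w7=1 w0=1 w3=0
t11.Δ1 clk=0 w5=1 w2=0 w4=1 w6=1 w1=0 w7=1 w0=1 w3=0
t12.Δ0 clk=0 w5=1 w2=0 w4=1 w6=1 w1=0 w7=1 w0=1 w3=0
t12.Δ1 clk=1 w5=1 w2=0 w4=1 w6=1 w1=0 w7=1 w0=1 w3=0
t12.Δ2 clk=1 w5=1 w2=0 w4=1 w6=0 w1=0 w7=1 w0=1 w3=0
t12.Δ3 clk=1 w5=1 w2=0 w4=1 w6=0 w1=0 w7=0 w0=1 w3=0
t12.Δ4 clk=1 w5=1 w2=0 w4=0 w6=0 w1=0 w7=0 w0=1 w3=0
t12.Δ5 clk=1 w5=1 w2=0 w4=0 w6=0 w1=1 w7=0 w0=1 w3=1
t12.Δ6 clk=1 w5=1 w2=0 w4=0 w6=0 w1=1 w7=0 w0=1 w3=0
t13.Δ0 clk=1 w5=1 w2=0 w4=0 w6=0 w1=1 w7=0 w0=1 w3=0
t13.Δ1 clk=0 w5=1 w2=0 w4=0 w6=0 w1=1 w7=0 w0=1 w3=0
t14.Δ0 clk=0 w5=1 w2=0 w4=0 w6=0 w1=1 w7=0 w0=1 w3=0
t14.Δ1 clk=1 w5=1 w2=0 w4=0 w6=0 w1=1 w7=0 w0=1 w3=0
t14.Δ2 clk=1 w5=1 w2=0 w4=0 w6=1 w1=1 w7=0 w0=1 w3=0
t14.Δ3 clk=1 w5=1 w2=0 w4=0 w6=1 w1=1 w7=1 w0=1 w3=0
t14.Δ4 clk=1 w5=1 w2=0 w4=1 w6=1 w1=1 w7=1 w0=1 w3=0
t14.Δ5 clk=1 w5=1 w2=0 w4=1 w6=1 w1=0 w7=1 w0=1 w3=1
t14.Δ6 clk=1 w5=1 w2=1 w4=1 w6=1 w1=0 w7=1 w0=1 w3=0
t14.Δ7 clk=1 w5=1 w2=0 w4=1 w6=1 w1=0 w7=1 w0=1 w3=0
t15.Δ0 clk=1 w5=1 w2=0 w4=1 w6=1 w1=0 w7=1 w0=1 w3=0
t15.Δ1 clk=0 w5=1 w2=0 w4=1 w6=1 w1=0 w7=1 w0=1 w3=0
t16.Δ0 clk=0 w5=1 w2=0 w4=1 w6=1 w1=0 w7=1 w0=1 w3=0
t16.Δ1 clk=1 w5=1 w2=0 w4=1 w6=1 w1=0 w7=1 w0=1 w3=0
t16.Δ2 clk=1 w5=1 w2=0 w4=1 w6=0 w1=0 w7=1 w0=1 w3=0
t16.Δ3 clk=1 w5=1 w2=0 w4=1 w6=0 w1=0 w7=0 w0=1 w3=0
t16.Δ4 clk=1 w5=1 w2=0 w4=0 w6=0 w1=0 w7=0 w0=1 w3=0
t16.Δ5 clk=1 w5=1 w2=0 w4=0 w6=0 w1=1 w7=0 w0=1 w3=1
t16.Δ6 clk=1 w5=1 w2=0 w4=0 w6=0 w1=1 w7=0 w0=1 w3=0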